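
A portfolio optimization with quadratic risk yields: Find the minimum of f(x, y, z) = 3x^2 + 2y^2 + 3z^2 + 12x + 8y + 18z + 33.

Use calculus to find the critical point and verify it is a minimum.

f(x,y,z) = 3x^2 + 2y^2 + 3z^2 + 12x + 8y + 18z + 33
df/dx = 6x + (12) = 0 => x = -2
df/dy = 4y + (8) = 0 => y = -2
df/dz = 6z + (18) = 0 => z = -3
f(-2,-2,-3) = 3*(-2)^2 + 2*(-2)^2 + 3*(-3)^2 + 12*(-2) + 8*(-2) + 18*(-3) + 33 = -14
Hessian is diagonal with entries 6, 4, 6 > 0, confirmed minimum.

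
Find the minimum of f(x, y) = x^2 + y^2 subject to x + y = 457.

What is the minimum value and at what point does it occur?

Substitute y = 457 - x into f(x,y) = x^2 + y^2:
g(x) = x^2 + (457 - x)^2 = 2x^2 - 914x + 208849
g'(x) = 4x - 914 = 0  =>  x = 457/2
y = 457 - 457/2 = 457/2
Minimum value = (457/2)^2 + (457/2)^2 = 208849/2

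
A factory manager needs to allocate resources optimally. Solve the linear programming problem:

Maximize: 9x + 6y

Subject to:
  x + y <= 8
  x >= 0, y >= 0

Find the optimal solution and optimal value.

The feasible region has vertices at [(0, 0), (8, 0), (0, 8)].
Checking objective 9x + 6y at each vertex:
  (0, 0): 9*0 + 6*0 = 0
  (8, 0): 9*8 + 6*0 = 72
  (0, 8): 9*0 + 6*8 = 48
Maximum is 72 at (8, 0).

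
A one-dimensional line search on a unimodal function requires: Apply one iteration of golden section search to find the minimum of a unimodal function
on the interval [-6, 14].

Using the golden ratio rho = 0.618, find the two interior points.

Golden section search on [-6, 14].
Golden ratio rho = 0.618 (approx).
Interior points:
  x_1 = -6 + (1-0.618)*20 = 1.6400
  x_2 = -6 + 0.618*20 = 6.3600
Compare f(x_1) and f(x_2) to determine which subinterval to keep.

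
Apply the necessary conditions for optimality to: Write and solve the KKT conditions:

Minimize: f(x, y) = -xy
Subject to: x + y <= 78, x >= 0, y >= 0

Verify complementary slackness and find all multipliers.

Problem: min -xy s.t. x + y <= 78 (multiplier lambda), x >= 0 (mu_x), y >= 0 (mu_y)
KKT stationarity: -y + lambda - mu_x = 0, -x + lambda - mu_y = 0, with lambda, mu_x, mu_y >= 0
Complementary slackness: lambda*(x + y - 78) = 0, mu_x*x = 0, mu_y*y = 0
If lambda = 0: y = -mu_x <= 0 and x = -mu_y <= 0 force x = y = 0 with f = 0; but x = y = 39 is feasible with f = -1521 < 0, so this is not the minimum. Hence lambda > 0 and x + y = 78.
Try x > 0, y > 0 (so mu_x = mu_y = 0): y = lambda, x = lambda => x = y = lambda
x + y = 78 => 2*lambda = 78 => lambda = 39
x* = y* = 39 > 0, consistent with mu_x = mu_y = 0.
(Any feasible point with x = 0 or y = 0 has f = 0 > -1521, so the minimum is not on those boundaries.)
min(-xy) = -1521 (i.e. max xy = 1521)
Multipliers: lambda = 39, mu_x = 0, mu_y = 0
Complementary slackness: lambda*(x + y - 78) = 39*(39 + 39 - 78) = 0, mu_x*x = 0*39 = 0, mu_y*y = 0*39 = 0. Satisfied.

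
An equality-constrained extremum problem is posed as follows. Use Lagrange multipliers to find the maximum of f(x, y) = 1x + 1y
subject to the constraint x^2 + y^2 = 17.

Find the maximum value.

Set up Lagrange conditions: grad f = lambda * grad g
  1 = 2*lambda*x
  1 = 2*lambda*y
From these: x/y = 1/1, so x = 1t, y = 1t for some t.
Substitute into constraint: (1t)^2 + (1t)^2 = 17
  t^2 * 2 = 17
  t = sqrt(17/2)
Maximum = 1*x + 1*y = (1^2 + 1^2)*t = 2 * sqrt(17/2) = sqrt(34)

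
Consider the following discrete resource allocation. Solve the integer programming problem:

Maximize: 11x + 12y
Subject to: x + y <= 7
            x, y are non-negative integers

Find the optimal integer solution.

Objective: 11x + 12y, constraint: x + y <= 7
Coefficient of y is 12 > coefficient of x is 11, so allocate the entire budget to y.
Optimal: x = 0, y = 7, value = 84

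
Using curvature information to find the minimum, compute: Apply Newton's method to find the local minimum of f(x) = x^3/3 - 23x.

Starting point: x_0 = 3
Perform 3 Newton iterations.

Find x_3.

f(x) = x^3/3 - 23x
f'(x) = x^2 - 23, f''(x) = 2x
Newton update: x_{n+1} = x_n - (x_n^2 - 23)/(2*x_n)
Step 1: x_0 = 3, f'=-14, f''=6, x_1 = 16/3
Step 2: x_1 = 16/3, f'=49/9, f''=32/3, x_2 = 463/96
Step 3: x_2 = 463/96, f'=2401/9216, f''=463/48, x_3 = 426337/88896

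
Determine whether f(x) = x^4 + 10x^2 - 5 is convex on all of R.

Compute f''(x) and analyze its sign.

f(x) = x^4 + 10x^2 - 5
f'(x) = 4x^3 + 20x
f''(x) = 12x^2 + 20
f''(x) = 12x^2 + 20 >= 20 > 0 for all x
Therefore, f is convex on R.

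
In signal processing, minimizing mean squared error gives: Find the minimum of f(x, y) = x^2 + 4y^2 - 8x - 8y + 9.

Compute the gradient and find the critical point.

f(x,y) = x^2 + 4y^2 - 8x - 8y + 9
df/dx = 2x + (-8) = 0  =>  x = 4
df/dy = 8y + (-8) = 0  =>  y = 1
f(4, 1) = 1*(4)^2 + 4*(1)^2 + -8*(4) + -8*(1) + 9 = -11
Hessian is diagonal with entries 2, 8 > 0, so this is a minimum.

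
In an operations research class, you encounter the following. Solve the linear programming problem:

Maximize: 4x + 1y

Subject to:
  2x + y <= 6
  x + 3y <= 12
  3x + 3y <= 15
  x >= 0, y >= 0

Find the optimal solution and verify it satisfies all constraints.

Feasible vertices: (0, 0), (0, 4), (6/5, 18/5), (3, 0)
Objective 4x + 1y at each vertex:
  (0, 0): 0
  (0, 4): 4
  (6/5, 18/5): 42/5
  (3, 0): 12
Maximum is 12 at (3, 0).
Verify constraints at (x, y) = (3, 0):
  2*3 + 1*0 = 6 <= 6 (active)
  1*3 + 3*0 = 3 <= 12
  3*3 + 3*0 = 9 <= 15
  x = 3 >= 0, y = 0 >= 0. All constraints satisfied.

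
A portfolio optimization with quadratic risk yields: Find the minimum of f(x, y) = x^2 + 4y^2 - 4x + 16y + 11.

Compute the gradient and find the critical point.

f(x,y) = x^2 + 4y^2 - 4x + 16y + 11
df/dx = 2x + (-4) = 0  =>  x = 2
df/dy = 8y + (16) = 0  =>  y = -2
f(2, -2) = 1*(2)^2 + 4*(-2)^2 + -4*(2) + 16*(-2) + 11 = -9
Hessian is diagonal with entries 2, 8 > 0, so this is a minimum.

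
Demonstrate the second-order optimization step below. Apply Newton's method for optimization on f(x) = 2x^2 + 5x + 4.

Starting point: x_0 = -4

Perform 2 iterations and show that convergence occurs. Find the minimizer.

f(x) = 2x^2 + 5x + 4, f'(x) = 4x + (5), f''(x) = 4
Step 1: f'(-4) = -11, x_1 = -4 - -11/4 = -5/4
Step 2: f'(-5/4) = 0, x_2 = -5/4 (converged)
Newton's method converges in 1 step for quadratics.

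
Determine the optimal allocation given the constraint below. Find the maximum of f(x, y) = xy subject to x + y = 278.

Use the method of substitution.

Substitute y = 278 - x into f(x,y) = xy:
g(x) = x(278 - x) = 278x - x^2
g'(x) = 278 - 2x = 0  =>  x = 139
y = 278 - 139 = 139
Maximum value = 139 * 139 = 19321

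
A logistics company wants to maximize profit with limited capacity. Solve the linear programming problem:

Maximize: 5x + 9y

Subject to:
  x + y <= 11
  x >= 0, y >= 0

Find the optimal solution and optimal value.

The feasible region has vertices at [(0, 0), (11, 0), (0, 11)].
Checking objective 5x + 9y at each vertex:
  (0, 0): 5*0 + 9*0 = 0
  (11, 0): 5*11 + 9*0 = 55
  (0, 11): 5*0 + 9*11 = 99
Maximum is 99 at (0, 11).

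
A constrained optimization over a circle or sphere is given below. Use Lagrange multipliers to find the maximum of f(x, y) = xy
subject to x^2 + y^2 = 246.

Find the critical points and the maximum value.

Lagrange conditions: y = 2*lambda*x and x = 2*lambda*y
If x = 0 then y = 0, violating the constraint, so x, y != 0.
Dividing: y/x = x/y => x^2 = y^2 => y = x or y = -x
Constraint: 2x^2 = 246 => x^2 = 123 => x = +/-sqrt(123)
Critical points: (sqrt(123), sqrt(123)), (-sqrt(123), -sqrt(123)), (sqrt(123), -sqrt(123)), (-sqrt(123), sqrt(123))
  y = x:  xy = x^2 = 123  at (sqrt(123), sqrt(123)) and (-sqrt(123), -sqrt(123))
  y = -x: xy = -x^2 = -123 at (sqrt(123), -sqrt(123)) and (-sqrt(123), sqrt(123))
Maximum xy = 123 at (sqrt(123), sqrt(123)) and (-sqrt(123), -sqrt(123))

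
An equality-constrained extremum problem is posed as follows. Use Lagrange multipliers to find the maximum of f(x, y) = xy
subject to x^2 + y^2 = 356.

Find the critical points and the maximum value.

Lagrange conditions: y = 2*lambda*x and x = 2*lambda*y
If x = 0 then y = 0, violating the constraint, so x, y != 0.
Dividing: y/x = x/y => x^2 = y^2 => y = x or y = -x
Constraint: 2x^2 = 356 => x^2 = 178 => x = +/-sqrt(178)
Critical points: (sqrt(178), sqrt(178)), (-sqrt(178), -sqrt(178)), (sqrt(178), -sqrt(178)), (-sqrt(178), sqrt(178))
  y = x:  xy = x^2 = 178  at (sqrt(178), sqrt(178)) and (-sqrt(178), -sqrt(178))
  y = -x: xy = -x^2 = -178 at (sqrt(178), -sqrt(178)) and (-sqrt(178), sqrt(178))
Maximum xy = 178 at (sqrt(178), sqrt(178)) and (-sqrt(178), -sqrt(178))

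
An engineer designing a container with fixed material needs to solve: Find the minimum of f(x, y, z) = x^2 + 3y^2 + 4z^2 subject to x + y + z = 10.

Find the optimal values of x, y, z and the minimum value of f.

Using Lagrange multipliers on f = x^2 + 3y^2 + 4z^2 with constraint x + y + z = 10:
Conditions: 2*1*x = lambda, 2*3*y = lambda, 2*4*z = lambda
So x = lambda/2, y = lambda/6, z = lambda/8
Substituting into constraint: lambda * (19/24) = 10
lambda = 240/19
x = 120/19, y = 40/19, z = 30/19
Minimum value = 1200/19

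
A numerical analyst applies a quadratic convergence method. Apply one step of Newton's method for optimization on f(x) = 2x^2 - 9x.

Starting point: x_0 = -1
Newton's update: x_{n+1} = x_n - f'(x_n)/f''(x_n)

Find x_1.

f(x) = 2x^2 - 9x
f'(x) = 4x + (-9), f''(x) = 4
Newton step: x_1 = x_0 - f'(x_0)/f''(x_0)
f'(-1) = -13
x_1 = -1 - -13/4 = 9/4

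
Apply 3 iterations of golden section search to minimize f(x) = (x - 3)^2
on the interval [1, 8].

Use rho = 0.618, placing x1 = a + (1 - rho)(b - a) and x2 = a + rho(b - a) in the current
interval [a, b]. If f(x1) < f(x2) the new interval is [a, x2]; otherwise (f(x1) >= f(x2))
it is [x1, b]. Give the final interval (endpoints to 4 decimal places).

Golden section search for min of f(x) = (x - 3)^2 on [1, 8].
Each step: x1 = a + (1 - rho)(b - a), x2 = a + rho(b - a); if f(x1) < f(x2) keep [a, x2], otherwise keep [x1, b].
Step 1: [1.0000, 8.0000], x1=3.6740 (f=0.4543), x2=5.3260 (f=5.4103); f(x1) < f(x2) => keep [1.0000, 5.3260]
Step 2: [1.0000, 5.3260], x1=2.6525 (f=0.1207), x2=3.6735 (f=0.4536); f(x1) < f(x2) => keep [1.0000, 3.6735]
Step 3: [1.0000, 3.6735], x1=2.0213 (f=0.9579), x2=2.6522 (f=0.1210); f(x1) > f(x2) => keep [2.0213, 3.6735]
Final interval: [2.0213, 3.6735]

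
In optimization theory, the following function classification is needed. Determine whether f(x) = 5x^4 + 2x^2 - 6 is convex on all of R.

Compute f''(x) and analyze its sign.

f(x) = 5x^4 + 2x^2 - 6
f'(x) = 20x^3 + 4x
f''(x) = 60x^2 + 4
f''(x) = 60x^2 + 4 >= 4 > 0 for all x
Therefore, f is convex on R.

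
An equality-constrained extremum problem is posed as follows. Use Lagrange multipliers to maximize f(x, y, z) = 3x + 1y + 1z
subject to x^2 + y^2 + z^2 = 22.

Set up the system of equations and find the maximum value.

Lagrange conditions: 3 = 2*lambda*x, 1 = 2*lambda*y, 1 = 2*lambda*z
So x:3 = y:1 = z:1, i.e. x = 3t, y = 1t, z = 1t
Constraint: t^2*(3^2 + 1^2 + 1^2) = 22
  t^2 * 11 = 22  =>  t = sqrt(2)
Maximum = 3*3t + 1*1t + 1*1t = 11*sqrt(2) = sqrt(242)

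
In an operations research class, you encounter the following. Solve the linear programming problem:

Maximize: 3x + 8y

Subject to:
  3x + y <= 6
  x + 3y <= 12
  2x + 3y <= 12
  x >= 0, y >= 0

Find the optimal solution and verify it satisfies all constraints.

Feasible vertices: (0, 0), (0, 4), (6/7, 24/7), (2, 0)
Objective 3x + 8y at each vertex:
  (0, 0): 0
  (0, 4): 32
  (6/7, 24/7): 30
  (2, 0): 6
Maximum is 32 at (0, 4).
Verify constraints at (x, y) = (0, 4):
  3*0 + 1*4 = 4 <= 6
  1*0 + 3*4 = 12 <= 12 (active)
  2*0 + 3*4 = 12 <= 12 (active)
  x = 0 >= 0, y = 4 >= 0. All constraints satisfied.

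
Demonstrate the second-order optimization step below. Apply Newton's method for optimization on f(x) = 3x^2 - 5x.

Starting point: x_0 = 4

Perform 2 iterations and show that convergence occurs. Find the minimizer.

f(x) = 3x^2 - 5x, f'(x) = 6x + (-5), f''(x) = 6
Step 1: f'(4) = 19, x_1 = 4 - 19/6 = 5/6
Step 2: f'(5/6) = 0, x_2 = 5/6 (converged)
Newton's method converges in 1 step for quadratics.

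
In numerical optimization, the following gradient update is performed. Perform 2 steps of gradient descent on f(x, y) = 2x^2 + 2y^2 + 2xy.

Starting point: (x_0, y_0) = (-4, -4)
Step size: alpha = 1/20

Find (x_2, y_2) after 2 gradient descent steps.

f(x,y) = 2x^2 + 2y^2 + 2xy
grad_x = 4x + 2y, grad_y = 4y + 2x
Step 1: grad = (-24, -24), (-14/5, -14/5)
Step 2: grad = (-84/5, -84/5), (-49/25, -49/25)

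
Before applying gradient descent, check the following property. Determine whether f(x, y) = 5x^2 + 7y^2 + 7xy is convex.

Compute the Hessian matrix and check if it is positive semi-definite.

f(x,y) = 5x^2 + 7y^2 + 7xy
Hessian H = [[10, 7], [7, 14]]
trace(H) = 24, det(H) = 91
Eigenvalues: (24 +/- sqrt(212)) / 2 = 19.28, 4.72
Since both eigenvalues > 0, f is convex.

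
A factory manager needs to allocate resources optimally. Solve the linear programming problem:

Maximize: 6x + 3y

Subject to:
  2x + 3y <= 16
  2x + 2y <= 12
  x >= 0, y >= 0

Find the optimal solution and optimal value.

Feasible vertices: (0, 0), (0, 16/3), (2, 4), (6, 0)
Objective 6x + 3y at each:
  (0, 0): 0
  (0, 16/3): 16
  (2, 4): 24
  (6, 0): 36
Maximum is 36 at (6, 0).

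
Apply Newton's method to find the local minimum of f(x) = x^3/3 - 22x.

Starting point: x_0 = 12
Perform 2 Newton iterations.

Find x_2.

f(x) = x^3/3 - 22x
f'(x) = x^2 - 22, f''(x) = 2x
Newton update: x_{n+1} = x_n - (x_n^2 - 22)/(2*x_n)
Step 1: x_0 = 12, f'=122, f''=24, x_1 = 83/12
Step 2: x_1 = 83/12, f'=3721/144, f''=83/6, x_2 = 10057/1992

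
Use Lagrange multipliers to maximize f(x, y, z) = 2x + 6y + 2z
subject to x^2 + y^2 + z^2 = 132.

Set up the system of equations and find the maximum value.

Lagrange conditions: 2 = 2*lambda*x, 6 = 2*lambda*y, 2 = 2*lambda*z
So x:2 = y:6 = z:2, i.e. x = 2t, y = 6t, z = 2t
Constraint: t^2*(2^2 + 6^2 + 2^2) = 132
  t^2 * 44 = 132  =>  t = sqrt(3)
Maximum = 2*2t + 6*6t + 2*2t = 44*sqrt(3) = sqrt(5808)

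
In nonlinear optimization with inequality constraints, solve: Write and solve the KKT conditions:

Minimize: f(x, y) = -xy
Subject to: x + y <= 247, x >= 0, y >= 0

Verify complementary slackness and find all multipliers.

Problem: min -xy s.t. x + y <= 247 (multiplier lambda), x >= 0 (mu_x), y >= 0 (mu_y)
KKT stationarity: -y + lambda - mu_x = 0, -x + lambda - mu_y = 0, with lambda, mu_x, mu_y >= 0
Complementary slackness: lambda*(x + y - 247) = 0, mu_x*x = 0, mu_y*y = 0
If lambda = 0: y = -mu_x <= 0 and x = -mu_y <= 0 force x = y = 0 with f = 0; but x = y = 247/2 is feasible with f = -61009/4 < 0, so this is not the minimum. Hence lambda > 0 and x + y = 247.
Try x > 0, y > 0 (so mu_x = mu_y = 0): y = lambda, x = lambda => x = y = lambda
x + y = 247 => 2*lambda = 247 => lambda = 247/2
x* = y* = 247/2 > 0, consistent with mu_x = mu_y = 0.
(Any feasible point with x = 0 or y = 0 has f = 0 > -61009/4, so the minimum is not on those boundaries.)
min(-xy) = -61009/4 (i.e. max xy = 61009/4)
Multipliers: lambda = 247/2, mu_x = 0, mu_y = 0
Complementary slackness: lambda*(x + y - 247) = 247/2*(247/2 + 247/2 - 247) = 0, mu_x*x = 0*247/2 = 0, mu_y*y = 0*247/2 = 0. Satisfied.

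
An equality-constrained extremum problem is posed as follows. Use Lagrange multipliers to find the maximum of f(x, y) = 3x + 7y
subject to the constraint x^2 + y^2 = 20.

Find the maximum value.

Set up Lagrange conditions: grad f = lambda * grad g
  3 = 2*lambda*x
  7 = 2*lambda*y
From these: x/y = 3/7, so x = 3t, y = 7t for some t.
Substitute into constraint: (3t)^2 + (7t)^2 = 20
  t^2 * 58 = 20
  t = sqrt(20/58)
Maximum = 3*x + 7*y = (3^2 + 7^2)*t = 58 * sqrt(20/58) = sqrt(1160)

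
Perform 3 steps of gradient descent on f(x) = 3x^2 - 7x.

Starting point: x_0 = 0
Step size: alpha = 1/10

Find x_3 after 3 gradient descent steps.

f(x) = 3x^2 - 7x, f'(x) = 6x + (-7)
Step 1: f'(0) = -7, x_1 = 0 - 1/10 * -7 = 7/10
Step 2: f'(7/10) = -14/5, x_2 = 7/10 - 1/10 * -14/5 = 49/50
Step 3: f'(49/50) = -28/25, x_3 = 49/50 - 1/10 * -28/25 = 273/250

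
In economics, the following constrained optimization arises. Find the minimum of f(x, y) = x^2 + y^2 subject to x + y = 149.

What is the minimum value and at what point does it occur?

Substitute y = 149 - x into f(x,y) = x^2 + y^2:
g(x) = x^2 + (149 - x)^2 = 2x^2 - 298x + 22201
g'(x) = 4x - 298 = 0  =>  x = 149/2
y = 149 - 149/2 = 149/2
Minimum value = (149/2)^2 + (149/2)^2 = 22201/2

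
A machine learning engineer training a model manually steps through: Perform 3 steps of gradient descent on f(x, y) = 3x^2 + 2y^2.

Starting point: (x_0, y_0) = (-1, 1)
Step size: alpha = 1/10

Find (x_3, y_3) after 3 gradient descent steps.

f(x,y) = 3x^2 + 2y^2
grad_x = 6x + 0y, grad_y = 4y + 0x
Step 1: grad = (-6, 4), (-2/5, 3/5)
Step 2: grad = (-12/5, 12/5), (-4/25, 9/25)
Step 3: grad = (-24/25, 36/25), (-8/125, 27/125)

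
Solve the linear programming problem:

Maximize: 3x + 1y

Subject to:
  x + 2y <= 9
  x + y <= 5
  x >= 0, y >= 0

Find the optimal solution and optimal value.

Feasible vertices: (0, 0), (0, 9/2), (1, 4), (5, 0)
Objective 3x + 1y at each:
  (0, 0): 0
  (0, 9/2): 9/2
  (1, 4): 7
  (5, 0): 15
Maximum is 15 at (5, 0).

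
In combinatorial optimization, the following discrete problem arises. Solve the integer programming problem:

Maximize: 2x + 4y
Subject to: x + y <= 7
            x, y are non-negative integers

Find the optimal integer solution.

Objective: 2x + 4y, constraint: x + y <= 7
Coefficient of y is 4 > coefficient of x is 2, so allocate the entire budget to y.
Optimal: x = 0, y = 7, value = 28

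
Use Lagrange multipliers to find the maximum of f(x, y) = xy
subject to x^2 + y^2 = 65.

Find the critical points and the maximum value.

Lagrange conditions: y = 2*lambda*x and x = 2*lambda*y
If x = 0 then y = 0, violating the constraint, so x, y != 0.
Dividing: y/x = x/y => x^2 = y^2 => y = x or y = -x
Constraint: 2x^2 = 65 => x^2 = 65/2 => x = +/-sqrt(65/2)
Critical points: (sqrt(65/2), sqrt(65/2)), (-sqrt(65/2), -sqrt(65/2)), (sqrt(65/2), -sqrt(65/2)), (-sqrt(65/2), sqrt(65/2))
  y = x:  xy = x^2 = 65/2  at (sqrt(65/2), sqrt(65/2)) and (-sqrt(65/2), -sqrt(65/2))
  y = -x: xy = -x^2 = -65/2 at (sqrt(65/2), -sqrt(65/2)) and (-sqrt(65/2), sqrt(65/2))
Maximum xy = 65/2 at (sqrt(65/2), sqrt(65/2)) and (-sqrt(65/2), -sqrt(65/2))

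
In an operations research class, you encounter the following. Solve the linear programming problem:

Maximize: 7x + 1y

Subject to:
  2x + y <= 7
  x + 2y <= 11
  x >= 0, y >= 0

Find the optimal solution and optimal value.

Feasible vertices: (0, 0), (0, 11/2), (1, 5), (7/2, 0)
Objective 7x + 1y at each:
  (0, 0): 0
  (0, 11/2): 11/2
  (1, 5): 12
  (7/2, 0): 49/2
Maximum is 49/2 at (7/2, 0).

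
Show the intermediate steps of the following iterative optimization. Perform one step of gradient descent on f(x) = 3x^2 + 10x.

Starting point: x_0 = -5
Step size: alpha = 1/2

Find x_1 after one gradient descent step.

f(x) = 3x^2 + 10x
f'(x) = 6x + 10
f'(-5) = 6*-5 + (10) = -20
x_1 = x_0 - alpha * f'(x_0) = -5 - 1/2 * -20 = 5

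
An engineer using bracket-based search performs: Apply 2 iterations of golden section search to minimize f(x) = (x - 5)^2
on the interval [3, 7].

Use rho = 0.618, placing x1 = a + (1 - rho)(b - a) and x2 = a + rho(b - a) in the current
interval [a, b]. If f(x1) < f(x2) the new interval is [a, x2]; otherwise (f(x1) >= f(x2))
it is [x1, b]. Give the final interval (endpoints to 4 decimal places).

Golden section search for min of f(x) = (x - 5)^2 on [3, 7].
Each step: x1 = a + (1 - rho)(b - a), x2 = a + rho(b - a); if f(x1) < f(x2) keep [a, x2], otherwise keep [x1, b].
Step 1: [3.0000, 7.0000], x1=4.5280 (f=0.2228), x2=5.4720 (f=0.2228); f(x1) = f(x2) (tie, not '<') => keep [4.5280, 7.0000]
Step 2: [4.5280, 7.0000], x1=5.4723 (f=0.2231), x2=6.0557 (f=1.1145); f(x1) < f(x2) => keep [4.5280, 6.0557]
Final interval: [4.5280, 6.0557]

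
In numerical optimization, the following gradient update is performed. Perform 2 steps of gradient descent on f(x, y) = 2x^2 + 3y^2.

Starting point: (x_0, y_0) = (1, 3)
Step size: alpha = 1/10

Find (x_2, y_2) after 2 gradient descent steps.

f(x,y) = 2x^2 + 3y^2
grad_x = 4x + 0y, grad_y = 6y + 0x
Step 1: grad = (4, 18), (3/5, 6/5)
Step 2: grad = (12/5, 36/5), (9/25, 12/25)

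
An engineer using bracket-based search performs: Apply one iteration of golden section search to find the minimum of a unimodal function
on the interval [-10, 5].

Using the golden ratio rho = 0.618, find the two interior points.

Golden section search on [-10, 5].
Golden ratio rho = 0.618 (approx).
Interior points:
  x_1 = -10 + (1-0.618)*15 = -4.2700
  x_2 = -10 + 0.618*15 = -0.7300
Compare f(x_1) and f(x_2) to determine which subinterval to keep.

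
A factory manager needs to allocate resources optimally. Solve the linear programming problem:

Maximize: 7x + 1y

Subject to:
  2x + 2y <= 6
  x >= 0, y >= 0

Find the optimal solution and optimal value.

The feasible region has vertices at [(0, 0), (3, 0), (0, 3)].
Checking objective 7x + 1y at each vertex:
  (0, 0): 7*0 + 1*0 = 0
  (3, 0): 7*3 + 1*0 = 21
  (0, 3): 7*0 + 1*3 = 3
Maximum is 21 at (3, 0).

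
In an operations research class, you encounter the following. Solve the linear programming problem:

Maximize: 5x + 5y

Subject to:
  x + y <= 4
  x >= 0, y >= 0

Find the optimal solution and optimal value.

The feasible region has vertices at [(0, 0), (4, 0), (0, 4)].
Checking objective 5x + 5y at each vertex:
  (0, 0): 5*0 + 5*0 = 0
  (4, 0): 5*4 + 5*0 = 20
  (0, 4): 5*0 + 5*4 = 20
Maximum is 20 at (4, 0).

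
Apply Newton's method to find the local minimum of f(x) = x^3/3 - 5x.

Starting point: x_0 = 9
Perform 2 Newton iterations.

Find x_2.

f(x) = x^3/3 - 5x
f'(x) = x^2 - 5, f''(x) = 2x
Newton update: x_{n+1} = x_n - (x_n^2 - 5)/(2*x_n)
Step 1: x_0 = 9, f'=76, f''=18, x_1 = 43/9
Step 2: x_1 = 43/9, f'=1444/81, f''=86/9, x_2 = 1127/387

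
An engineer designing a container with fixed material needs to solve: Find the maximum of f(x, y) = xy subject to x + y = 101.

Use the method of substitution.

Substitute y = 101 - x into f(x,y) = xy:
g(x) = x(101 - x) = 101x - x^2
g'(x) = 101 - 2x = 0  =>  x = 101/2
y = 101 - 101/2 = 101/2
Maximum value = (101/2) * (101/2) = 10201/4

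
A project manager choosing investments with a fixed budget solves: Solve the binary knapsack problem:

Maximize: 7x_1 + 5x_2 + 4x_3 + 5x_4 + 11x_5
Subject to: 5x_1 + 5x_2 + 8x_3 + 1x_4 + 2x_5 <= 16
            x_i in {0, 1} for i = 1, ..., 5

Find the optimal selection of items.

Items: item 1 (v=7, w=5), item 2 (v=5, w=5), item 3 (v=4, w=8), item 4 (v=5, w=1), item 5 (v=11, w=2)
Capacity: 16
Checking all 32 subsets (w = total weight, v = total value):
  {}: w = 0, v = 0
  {1}: w = 5, v = 7
  {2}: w = 5, v = 5
  {3}: w = 8, v = 4
  {4}: w = 1, v = 5
  {5}: w = 2, v = 11
  {1, 2}: w = 10, v = 12
  {1, 3}: w = 13, v = 11
  {1, 4}: w = 6, v = 12
  {1, 5}: w = 7, v = 18
  {2, 3}: w = 13, v = 9
  {2, 4}: w = 6, v = 10
  {2, 5}: w = 7, v = 16
  {3, 4}: w = 9, v = 9
  {3, 5}: w = 10, v = 15
  {4, 5}: w = 3, v = 16
  {1, 2, 3}: w = 18 > 16, infeasible
  {1, 2, 4}: w = 11, v = 17
  {1, 2, 5}: w = 12, v = 23
  {1, 3, 4}: w = 14, v = 16
  {1, 3, 5}: w = 15, v = 22
  {1, 4, 5}: w = 8, v = 23
  {2, 3, 4}: w = 14, v = 14
  {2, 3, 5}: w = 15, v = 20
  {2, 4, 5}: w = 8, v = 21
  {3, 4, 5}: w = 11, v = 20
  {1, 2, 3, 4}: w = 19 > 16, infeasible
  {1, 2, 3, 5}: w = 20 > 16, infeasible
  {1, 2, 4, 5}: w = 13, v = 28
  {1, 3, 4, 5}: w = 16, v = 27
  {2, 3, 4, 5}: w = 16, v = 25
  {1, 2, 3, 4, 5}: w = 21 > 16, infeasible
Best feasible subset: items [1, 2, 4, 5]
Total weight: 13 <= 16, total value: 28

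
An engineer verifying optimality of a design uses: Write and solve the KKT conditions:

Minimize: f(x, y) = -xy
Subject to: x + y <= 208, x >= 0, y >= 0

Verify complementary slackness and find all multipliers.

Problem: min -xy s.t. x + y <= 208 (multiplier lambda), x >= 0 (mu_x), y >= 0 (mu_y)
KKT stationarity: -y + lambda - mu_x = 0, -x + lambda - mu_y = 0, with lambda, mu_x, mu_y >= 0
Complementary slackness: lambda*(x + y - 208) = 0, mu_x*x = 0, mu_y*y = 0
If lambda = 0: y = -mu_x <= 0 and x = -mu_y <= 0 force x = y = 0 with f = 0; but x = y = 104 is feasible with f = -10816 < 0, so this is not the minimum. Hence lambda > 0 and x + y = 208.
Try x > 0, y > 0 (so mu_x = mu_y = 0): y = lambda, x = lambda => x = y = lambda
x + y = 208 => 2*lambda = 208 => lambda = 104
x* = y* = 104 > 0, consistent with mu_x = mu_y = 0.
(Any feasible point with x = 0 or y = 0 has f = 0 > -10816, so the minimum is not on those boundaries.)
min(-xy) = -10816 (i.e. max xy = 10816)
Multipliers: lambda = 104, mu_x = 0, mu_y = 0
Complementary slackness: lambda*(x + y - 208) = 104*(104 + 104 - 208) = 0, mu_x*x = 0*104 = 0, mu_y*y = 0*104 = 0. Satisfied.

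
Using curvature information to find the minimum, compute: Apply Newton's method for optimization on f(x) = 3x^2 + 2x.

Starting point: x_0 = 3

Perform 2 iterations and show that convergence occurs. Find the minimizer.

f(x) = 3x^2 + 2x, f'(x) = 6x + (2), f''(x) = 6
Step 1: f'(3) = 20, x_1 = 3 - 20/6 = -1/3
Step 2: f'(-1/3) = 0, x_2 = -1/3 (converged)
Newton's method converges in 1 step for quadratics.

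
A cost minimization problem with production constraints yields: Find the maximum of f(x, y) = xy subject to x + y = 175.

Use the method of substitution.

Substitute y = 175 - x into f(x,y) = xy:
g(x) = x(175 - x) = 175x - x^2
g'(x) = 175 - 2x = 0  =>  x = 175/2
y = 175 - 175/2 = 175/2
Maximum value = (175/2) * (175/2) = 30625/4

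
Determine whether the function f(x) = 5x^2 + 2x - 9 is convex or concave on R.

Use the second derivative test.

f(x) = 5x^2 + 2x - 9
f'(x) = 10x + 2
f''(x) = 10
Since f''(x) = 10 > 0 for all x, f is convex on R.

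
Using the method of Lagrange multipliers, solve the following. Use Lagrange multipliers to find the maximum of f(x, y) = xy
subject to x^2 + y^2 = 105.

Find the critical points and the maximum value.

Lagrange conditions: y = 2*lambda*x and x = 2*lambda*y
If x = 0 then y = 0, violating the constraint, so x, y != 0.
Dividing: y/x = x/y => x^2 = y^2 => y = x or y = -x
Constraint: 2x^2 = 105 => x^2 = 105/2 => x = +/-sqrt(105/2)
Critical points: (sqrt(105/2), sqrt(105/2)), (-sqrt(105/2), -sqrt(105/2)), (sqrt(105/2), -sqrt(105/2)), (-sqrt(105/2), sqrt(105/2))
  y = x:  xy = x^2 = 105/2  at (sqrt(105/2), sqrt(105/2)) and (-sqrt(105/2), -sqrt(105/2))
  y = -x: xy = -x^2 = -105/2 at (sqrt(105/2), -sqrt(105/2)) and (-sqrt(105/2), sqrt(105/2))
Maximum xy = 105/2 at (sqrt(105/2), sqrt(105/2)) and (-sqrt(105/2), -sqrt(105/2))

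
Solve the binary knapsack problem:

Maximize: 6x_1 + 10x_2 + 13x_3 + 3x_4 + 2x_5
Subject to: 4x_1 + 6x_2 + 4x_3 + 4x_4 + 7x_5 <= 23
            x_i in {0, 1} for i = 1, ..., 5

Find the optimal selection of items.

Items: item 1 (v=6, w=4), item 2 (v=10, w=6), item 3 (v=13, w=4), item 4 (v=3, w=4), item 5 (v=2, w=7)
Capacity: 23
Checking all 32 subsets (w = total weight, v = total value):
  {}: w = 0, v = 0
  {1}: w = 4, v = 6
  {2}: w = 6, v = 10
  {3}: w = 4, v = 13
  {4}: w = 4, v = 3
  {5}: w = 7, v = 2
  {1, 2}: w = 10, v = 16
  {1, 3}: w = 8, v = 19
  {1, 4}: w = 8, v = 9
  {1, 5}: w = 11, v = 8
  {2, 3}: w = 10, v = 23
  {2, 4}: w = 10, v = 13
  {2, 5}: w = 13, v = 12
  {3, 4}: w = 8, v = 16
  {3, 5}: w = 11, v = 15
  {4, 5}: w = 11, v = 5
  {1, 2, 3}: w = 14, v = 29
  {1, 2, 4}: w = 14, v = 19
  {1, 2, 5}: w = 17, v = 18
  {1, 3, 4}: w = 12, v = 22
  {1, 3, 5}: w = 15, v = 21
  {1, 4, 5}: w = 15, v = 11
  {2, 3, 4}: w = 14, v = 26
  {2, 3, 5}: w = 17, v = 25
  {2, 4, 5}: w = 17, v = 15
  {3, 4, 5}: w = 15, v = 18
  {1, 2, 3, 4}: w = 18, v = 32
  {1, 2, 3, 5}: w = 21, v = 31
  {1, 2, 4, 5}: w = 21, v = 21
  {1, 3, 4, 5}: w = 19, v = 24
  {2, 3, 4, 5}: w = 21, v = 28
  {1, 2, 3, 4, 5}: w = 25 > 23, infeasible
Best feasible subset: items [1, 2, 3, 4]
Total weight: 18 <= 23, total value: 32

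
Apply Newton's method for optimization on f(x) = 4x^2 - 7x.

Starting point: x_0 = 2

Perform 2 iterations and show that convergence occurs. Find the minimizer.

f(x) = 4x^2 - 7x, f'(x) = 8x + (-7), f''(x) = 8
Step 1: f'(2) = 9, x_1 = 2 - 9/8 = 7/8
Step 2: f'(7/8) = 0, x_2 = 7/8 (converged)
Newton's method converges in 1 step for quadratics.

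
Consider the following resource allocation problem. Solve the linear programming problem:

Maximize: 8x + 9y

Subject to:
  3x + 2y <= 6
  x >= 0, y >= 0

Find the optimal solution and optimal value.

The feasible region has vertices at [(0, 0), (2, 0), (0, 3)].
Checking objective 8x + 9y at each vertex:
  (0, 0): 8*0 + 9*0 = 0
  (2, 0): 8*2 + 9*0 = 16
  (0, 3): 8*0 + 9*3 = 27
Maximum is 27 at (0, 3).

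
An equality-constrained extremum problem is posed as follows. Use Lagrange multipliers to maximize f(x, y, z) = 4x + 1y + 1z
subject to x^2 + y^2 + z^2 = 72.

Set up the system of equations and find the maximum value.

Lagrange conditions: 4 = 2*lambda*x, 1 = 2*lambda*y, 1 = 2*lambda*z
So x:4 = y:1 = z:1, i.e. x = 4t, y = 1t, z = 1t
Constraint: t^2*(4^2 + 1^2 + 1^2) = 72
  t^2 * 18 = 72  =>  t = sqrt(4)
Maximum = 4*4t + 1*1t + 1*1t = 18*sqrt(4) = 36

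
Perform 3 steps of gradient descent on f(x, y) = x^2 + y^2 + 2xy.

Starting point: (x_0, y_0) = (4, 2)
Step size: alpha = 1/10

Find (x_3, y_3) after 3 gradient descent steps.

f(x,y) = x^2 + y^2 + 2xy
grad_x = 2x + 2y, grad_y = 2y + 2x
Step 1: grad = (12, 12), (14/5, 4/5)
Step 2: grad = (36/5, 36/5), (52/25, 2/25)
Step 3: grad = (108/25, 108/25), (206/125, -44/125)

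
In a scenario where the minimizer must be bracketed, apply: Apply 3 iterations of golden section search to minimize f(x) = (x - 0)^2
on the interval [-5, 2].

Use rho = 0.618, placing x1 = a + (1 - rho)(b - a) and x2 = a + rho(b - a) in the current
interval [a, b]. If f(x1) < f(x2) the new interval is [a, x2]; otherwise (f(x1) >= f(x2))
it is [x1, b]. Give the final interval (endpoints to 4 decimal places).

Golden section search for min of f(x) = (x - 0)^2 on [-5, 2].
Each step: x1 = a + (1 - rho)(b - a), x2 = a + rho(b - a); if f(x1) < f(x2) keep [a, x2], otherwise keep [x1, b].
Step 1: [-5.0000, 2.0000], x1=-2.3260 (f=5.4103), x2=-0.6740 (f=0.4543); f(x1) > f(x2) => keep [-2.3260, 2.0000]
Step 2: [-2.3260, 2.0000], x1=-0.6735 (f=0.4536), x2=0.3475 (f=0.1207); f(x1) > f(x2) => keep [-0.6735, 2.0000]
Step 3: [-0.6735, 2.0000], x1=0.3478 (f=0.1210), x2=0.9787 (f=0.9579); f(x1) < f(x2) => keep [-0.6735, 0.9787]
Final interval: [-0.6735, 0.9787]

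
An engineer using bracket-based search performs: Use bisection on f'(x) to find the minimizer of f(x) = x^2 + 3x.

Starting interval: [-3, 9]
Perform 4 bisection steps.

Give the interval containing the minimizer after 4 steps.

Finding critical point of f(x) = x^2 + 3x using bisection on f'(x) = 2x + 3.
f'(x) = 0 when x = -3/2.
Starting interval: [-3, 9]
Step 1: mid = 3, f'(mid) = 9, new interval = [-3, 3]
Step 2: mid = 0, f'(mid) = 3, new interval = [-3, 0]
Step 3: mid = -3/2, f'(mid) = 0, new interval = [-3/2, -3/2]
Step 4: mid = -3/2, f'(mid) = 0, new interval = [-3/2, -3/2]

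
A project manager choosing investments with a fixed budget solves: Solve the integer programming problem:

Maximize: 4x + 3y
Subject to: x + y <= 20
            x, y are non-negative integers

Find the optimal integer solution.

Objective: 4x + 3y, constraint: x + y <= 20
Coefficient of x is 4 >= coefficient of y is 3, so allocate the entire budget to x.
Optimal: x = 20, y = 0, value = 80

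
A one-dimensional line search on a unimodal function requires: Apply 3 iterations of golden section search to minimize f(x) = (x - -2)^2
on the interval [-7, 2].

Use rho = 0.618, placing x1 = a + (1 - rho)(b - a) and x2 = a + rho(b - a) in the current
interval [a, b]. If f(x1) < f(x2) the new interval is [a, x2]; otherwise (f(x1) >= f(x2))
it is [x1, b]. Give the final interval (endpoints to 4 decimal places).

Golden section search for min of f(x) = (x - -2)^2 on [-7, 2].
Each step: x1 = a + (1 - rho)(b - a), x2 = a + rho(b - a); if f(x1) < f(x2) keep [a, x2], otherwise keep [x1, b].
Step 1: [-7.0000, 2.0000], x1=-3.5620 (f=2.4398), x2=-1.4380 (f=0.3158); f(x1) > f(x2) => keep [-3.5620, 2.0000]
Step 2: [-3.5620, 2.0000], x1=-1.4373 (f=0.3166), x2=-0.1247 (f=3.5168); f(x1) < f(x2) => keep [-3.5620, -0.1247]
Step 3: [-3.5620, -0.1247], x1=-2.2489 (f=0.0620), x2=-1.4377 (f=0.3161); f(x1) < f(x2) => keep [-3.5620, -1.4377]
Final interval: [-3.5620, -1.4377]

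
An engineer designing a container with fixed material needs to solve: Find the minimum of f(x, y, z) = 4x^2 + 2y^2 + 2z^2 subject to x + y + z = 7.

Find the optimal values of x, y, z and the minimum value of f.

Using Lagrange multipliers on f = 4x^2 + 2y^2 + 2z^2 with constraint x + y + z = 7:
Conditions: 2*4*x = lambda, 2*2*y = lambda, 2*2*z = lambda
So x = lambda/8, y = lambda/4, z = lambda/4
Substituting into constraint: lambda * (5/8) = 7
lambda = 56/5
x = 7/5, y = 14/5, z = 14/5
Minimum value = 196/5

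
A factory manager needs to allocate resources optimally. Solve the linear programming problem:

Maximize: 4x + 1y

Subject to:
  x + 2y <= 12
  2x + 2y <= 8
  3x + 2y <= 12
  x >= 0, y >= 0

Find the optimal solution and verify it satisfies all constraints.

Feasible vertices: (0, 0), (0, 4), (4, 0)
Objective 4x + 1y at each vertex:
  (0, 0): 0
  (0, 4): 4
  (4, 0): 16
Maximum is 16 at (4, 0).
Verify constraints at (x, y) = (4, 0):
  1*4 + 2*0 = 4 <= 12
  2*4 + 2*0 = 8 <= 8 (active)
  3*4 + 2*0 = 12 <= 12 (active)
  x = 4 >= 0, y = 0 >= 0. All constraints satisfied.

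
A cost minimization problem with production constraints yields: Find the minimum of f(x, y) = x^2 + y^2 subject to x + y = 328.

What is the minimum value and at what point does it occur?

Substitute y = 328 - x into f(x,y) = x^2 + y^2:
g(x) = x^2 + (328 - x)^2 = 2x^2 - 656x + 107584
g'(x) = 4x - 656 = 0  =>  x = 164
y = 328 - 164 = 164
Minimum value = 164^2 + 164^2 = 53792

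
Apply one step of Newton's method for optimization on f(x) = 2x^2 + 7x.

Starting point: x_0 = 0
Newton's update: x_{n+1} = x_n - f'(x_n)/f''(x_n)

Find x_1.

f(x) = 2x^2 + 7x
f'(x) = 4x + (7), f''(x) = 4
Newton step: x_1 = x_0 - f'(x_0)/f''(x_0)
f'(0) = 7
x_1 = 0 - 7/4 = -7/4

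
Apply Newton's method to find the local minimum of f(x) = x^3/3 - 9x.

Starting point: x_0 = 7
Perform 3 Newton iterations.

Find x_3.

f(x) = x^3/3 - 9x
f'(x) = x^2 - 9, f''(x) = 2x
Newton update: x_{n+1} = x_n - (x_n^2 - 9)/(2*x_n)
Step 1: x_0 = 7, f'=40, f''=14, x_1 = 29/7
Step 2: x_1 = 29/7, f'=400/49, f''=58/7, x_2 = 641/203
Step 3: x_2 = 641/203, f'=40000/41209, f''=1282/203, x_3 = 390881/130123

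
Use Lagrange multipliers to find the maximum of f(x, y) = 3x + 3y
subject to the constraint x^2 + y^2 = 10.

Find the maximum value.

Set up Lagrange conditions: grad f = lambda * grad g
  3 = 2*lambda*x
  3 = 2*lambda*y
From these: x/y = 3/3, so x = 3t, y = 3t for some t.
Substitute into constraint: (3t)^2 + (3t)^2 = 10
  t^2 * 18 = 10
  t = sqrt(10/18)
Maximum = 3*x + 3*y = (3^2 + 3^2)*t = 18 * sqrt(10/18) = sqrt(180)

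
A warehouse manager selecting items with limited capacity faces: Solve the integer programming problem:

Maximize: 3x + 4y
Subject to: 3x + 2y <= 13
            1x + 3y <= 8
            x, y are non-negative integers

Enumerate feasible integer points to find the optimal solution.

Constraint 1: 3x + 2y <= 13
Constraint 2: 1x + 3y <= 8
Feasible x range (need y >= 0): 0 <= x <= min(13/3, 8/1) => x in {0, ..., 4}.
Enumerate feasible integer points row by row (the coefficient of y is 4 > 0, so for each x the largest feasible y gives the best value):
  x = 0: y <= min((13 - 3*0)/2, (8 - 1*0)/3) => y in {0, ..., 2}; best 3*0 + 4*2 = 8
  x = 1: y <= min((13 - 3*1)/2, (8 - 1*1)/3) => y in {0, ..., 2}; best 3*1 + 4*2 = 11
  x = 2: y <= min((13 - 3*2)/2, (8 - 1*2)/3) => y in {0, ..., 2}; best 3*2 + 4*2 = 14
  x = 3: y <= min((13 - 3*3)/2, (8 - 1*3)/3) => y in {0, ..., 1}; best 3*3 + 4*1 = 13
  x = 4: y <= min((13 - 3*4)/2, (8 - 1*4)/3) => y in {0}; best 3*4 + 4*0 = 12
The maximum 3x + 4y = 14 is achieved at x = 2, y = 2.
Check: 3*2 + 2*2 = 10 <= 13 and 1*2 + 3*2 = 8 <= 8.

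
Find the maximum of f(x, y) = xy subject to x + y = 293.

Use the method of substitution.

Substitute y = 293 - x into f(x,y) = xy:
g(x) = x(293 - x) = 293x - x^2
g'(x) = 293 - 2x = 0  =>  x = 293/2
y = 293 - 293/2 = 293/2
Maximum value = (293/2) * (293/2) = 85849/4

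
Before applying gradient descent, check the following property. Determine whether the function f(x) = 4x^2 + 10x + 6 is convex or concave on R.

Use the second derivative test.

f(x) = 4x^2 + 10x + 6
f'(x) = 8x + 10
f''(x) = 8
Since f''(x) = 8 > 0 for all x, f is convex on R.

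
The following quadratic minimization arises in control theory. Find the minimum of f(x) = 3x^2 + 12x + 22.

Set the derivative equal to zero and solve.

f(x) = 3x^2 + 12x + 22
f'(x) = 6x + (12) = 0
x = -12/6 = -2
f(-2) = 10
Since f''(x) = 6 > 0, this is a minimum.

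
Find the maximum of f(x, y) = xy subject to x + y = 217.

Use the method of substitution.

Substitute y = 217 - x into f(x,y) = xy:
g(x) = x(217 - x) = 217x - x^2
g'(x) = 217 - 2x = 0  =>  x = 217/2
y = 217 - 217/2 = 217/2
Maximum value = (217/2) * (217/2) = 47089/4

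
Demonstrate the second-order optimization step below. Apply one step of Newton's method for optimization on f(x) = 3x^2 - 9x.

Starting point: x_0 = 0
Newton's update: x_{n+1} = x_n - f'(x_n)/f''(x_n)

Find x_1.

f(x) = 3x^2 - 9x
f'(x) = 6x + (-9), f''(x) = 6
Newton step: x_1 = x_0 - f'(x_0)/f''(x_0)
f'(0) = -9
x_1 = 0 - -9/6 = 3/2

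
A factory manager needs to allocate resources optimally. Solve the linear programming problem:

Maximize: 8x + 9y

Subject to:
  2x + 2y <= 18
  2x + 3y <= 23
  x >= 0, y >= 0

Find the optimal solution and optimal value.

Feasible vertices: (0, 0), (0, 23/3), (4, 5), (9, 0)
Objective 8x + 9y at each:
  (0, 0): 0
  (0, 23/3): 69
  (4, 5): 77
  (9, 0): 72
Maximum is 77 at (4, 5).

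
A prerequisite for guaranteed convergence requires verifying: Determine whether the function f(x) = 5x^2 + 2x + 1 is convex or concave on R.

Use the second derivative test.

f(x) = 5x^2 + 2x + 1
f'(x) = 10x + 2
f''(x) = 10
Since f''(x) = 10 > 0 for all x, f is convex on R.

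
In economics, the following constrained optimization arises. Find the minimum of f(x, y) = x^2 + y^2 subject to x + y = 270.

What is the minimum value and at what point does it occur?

Substitute y = 270 - x into f(x,y) = x^2 + y^2:
g(x) = x^2 + (270 - x)^2 = 2x^2 - 540x + 72900
g'(x) = 4x - 540 = 0  =>  x = 135
y = 270 - 135 = 135
Minimum value = 135^2 + 135^2 = 36450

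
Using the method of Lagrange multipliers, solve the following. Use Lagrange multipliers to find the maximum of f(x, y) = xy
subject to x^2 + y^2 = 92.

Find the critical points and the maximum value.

Lagrange conditions: y = 2*lambda*x and x = 2*lambda*y
If x = 0 then y = 0, violating the constraint, so x, y != 0.
Dividing: y/x = x/y => x^2 = y^2 => y = x or y = -x
Constraint: 2x^2 = 92 => x^2 = 46 => x = +/-sqrt(46)
Critical points: (sqrt(46), sqrt(46)), (-sqrt(46), -sqrt(46)), (sqrt(46), -sqrt(46)), (-sqrt(46), sqrt(46))
  y = x:  xy = x^2 = 46  at (sqrt(46), sqrt(46)) and (-sqrt(46), -sqrt(46))
  y = -x: xy = -x^2 = -46 at (sqrt(46), -sqrt(46)) and (-sqrt(46), sqrt(46))
Maximum xy = 46 at (sqrt(46), sqrt(46)) and (-sqrt(46), -sqrt(46))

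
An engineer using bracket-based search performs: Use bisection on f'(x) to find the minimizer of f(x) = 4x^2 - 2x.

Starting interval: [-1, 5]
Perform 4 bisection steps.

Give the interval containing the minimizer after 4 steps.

Finding critical point of f(x) = 4x^2 - 2x using bisection on f'(x) = 8x + -2.
f'(x) = 0 when x = 1/4.
Starting interval: [-1, 5]
Step 1: mid = 2, f'(mid) = 14, new interval = [-1, 2]
Step 2: mid = 1/2, f'(mid) = 2, new interval = [-1, 1/2]
Step 3: mid = -1/4, f'(mid) = -4, new interval = [-1/4, 1/2]
Step 4: mid = 1/8, f'(mid) = -1, new interval = [1/8, 1/2]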